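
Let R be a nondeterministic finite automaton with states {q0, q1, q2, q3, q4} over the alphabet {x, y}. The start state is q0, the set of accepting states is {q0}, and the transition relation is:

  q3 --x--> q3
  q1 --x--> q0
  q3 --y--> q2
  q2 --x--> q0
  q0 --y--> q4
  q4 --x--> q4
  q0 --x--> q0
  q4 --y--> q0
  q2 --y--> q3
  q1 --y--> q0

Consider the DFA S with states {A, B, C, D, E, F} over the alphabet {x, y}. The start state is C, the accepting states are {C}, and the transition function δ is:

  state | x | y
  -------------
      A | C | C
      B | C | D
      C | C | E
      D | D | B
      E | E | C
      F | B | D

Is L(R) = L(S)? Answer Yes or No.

Yes

Exploring the product automaton R × S from the start pair (q0, C), following both machines on each input symbol, reaches 2 state pairs: (q0, C), (q4, E).
R accepts in {q0} and S accepts in {C}. In every reachable pair the two components are either both accepting — (q0, C) — or both non-accepting, so no string is accepted by exactly one of the machines: L(R) \ L(S) and L(S) \ L(R) are both empty.
Hence every string is accepted by R iff it is accepted by S, and the two languages coincide.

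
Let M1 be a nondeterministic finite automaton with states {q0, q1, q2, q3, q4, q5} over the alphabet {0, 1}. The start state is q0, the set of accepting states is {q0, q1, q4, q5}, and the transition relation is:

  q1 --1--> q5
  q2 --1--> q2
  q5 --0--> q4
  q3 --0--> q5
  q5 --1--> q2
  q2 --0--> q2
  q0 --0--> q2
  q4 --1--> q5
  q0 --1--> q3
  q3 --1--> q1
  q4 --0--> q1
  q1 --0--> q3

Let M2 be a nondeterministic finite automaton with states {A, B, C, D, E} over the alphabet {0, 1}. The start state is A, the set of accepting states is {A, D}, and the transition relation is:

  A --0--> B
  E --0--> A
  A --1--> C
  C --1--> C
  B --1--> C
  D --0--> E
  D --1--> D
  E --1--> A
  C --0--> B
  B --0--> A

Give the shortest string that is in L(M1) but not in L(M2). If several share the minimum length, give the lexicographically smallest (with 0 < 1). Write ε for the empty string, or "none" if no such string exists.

The string 10 is accepted by M1 but not by M2.
No shorter string lies in the difference, and 10 is the lexicographically first length-2 string in L(M1) \ L(M2).

10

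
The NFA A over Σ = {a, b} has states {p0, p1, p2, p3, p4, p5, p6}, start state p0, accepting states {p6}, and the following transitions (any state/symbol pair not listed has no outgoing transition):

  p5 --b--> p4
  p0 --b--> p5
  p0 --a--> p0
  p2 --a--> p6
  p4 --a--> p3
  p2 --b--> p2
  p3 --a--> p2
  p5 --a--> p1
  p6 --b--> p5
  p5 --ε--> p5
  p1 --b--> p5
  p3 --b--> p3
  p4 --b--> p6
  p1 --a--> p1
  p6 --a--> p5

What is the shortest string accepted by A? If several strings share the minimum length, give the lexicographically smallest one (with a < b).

A breadth-first search from p0 reaches an accepting state first via the path p0 → p5 → p4 → p6 on input bbb.
No string of length < 3 is accepted (BFS exhausts all shorter strings without reaching an accepting state), and bbb is the lexicographically least accepting string of length 3.

bbb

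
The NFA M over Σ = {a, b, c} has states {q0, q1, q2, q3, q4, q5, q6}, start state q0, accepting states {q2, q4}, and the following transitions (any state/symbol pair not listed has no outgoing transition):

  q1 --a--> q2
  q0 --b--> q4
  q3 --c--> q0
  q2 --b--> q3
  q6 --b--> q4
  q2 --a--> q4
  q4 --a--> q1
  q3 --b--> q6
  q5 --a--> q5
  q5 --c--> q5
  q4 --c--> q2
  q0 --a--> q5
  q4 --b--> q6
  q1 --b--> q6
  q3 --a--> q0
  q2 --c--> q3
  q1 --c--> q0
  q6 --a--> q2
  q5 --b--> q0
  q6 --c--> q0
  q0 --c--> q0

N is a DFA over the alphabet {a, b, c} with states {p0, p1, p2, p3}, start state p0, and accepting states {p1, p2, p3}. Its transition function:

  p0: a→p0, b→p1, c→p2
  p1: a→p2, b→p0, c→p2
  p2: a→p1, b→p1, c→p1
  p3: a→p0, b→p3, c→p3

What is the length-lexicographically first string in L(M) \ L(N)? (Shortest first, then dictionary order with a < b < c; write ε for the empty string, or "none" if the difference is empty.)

abb

The string abb is accepted by M but not by N.
No shorter string lies in the difference, and abb is the lexicographically first length-3 string in L(M) \ L(N).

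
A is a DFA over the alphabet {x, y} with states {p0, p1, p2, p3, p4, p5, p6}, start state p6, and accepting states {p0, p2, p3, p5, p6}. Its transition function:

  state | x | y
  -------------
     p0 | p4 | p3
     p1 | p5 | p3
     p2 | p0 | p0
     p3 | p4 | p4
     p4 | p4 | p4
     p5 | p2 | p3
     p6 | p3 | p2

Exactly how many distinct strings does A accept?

The useful subgraph on states {p0, p2, p3, p6} is acyclic, so L(A) is finite; the longest accepting path visits 4 useful states, giving maximum string length 3.
Counting accepting paths from p6 by length: 1 of length 0, 2 of length 1, 2 of length 2, 2 of length 3. Total 7.

7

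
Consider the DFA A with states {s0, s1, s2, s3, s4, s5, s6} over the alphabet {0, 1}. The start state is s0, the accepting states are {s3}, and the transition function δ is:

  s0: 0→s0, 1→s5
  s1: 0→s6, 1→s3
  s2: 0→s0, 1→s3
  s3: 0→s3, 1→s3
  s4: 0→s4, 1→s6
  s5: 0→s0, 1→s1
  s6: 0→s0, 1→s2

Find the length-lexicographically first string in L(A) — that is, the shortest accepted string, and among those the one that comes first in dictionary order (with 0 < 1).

A breadth-first search from s0 reaches an accepting state first via the path s0 → s5 → s1 → s3 on input 111.
No string of length < 3 is accepted (BFS exhausts all shorter strings without reaching an accepting state), and 111 is the lexicographically least accepting string of length 3.

111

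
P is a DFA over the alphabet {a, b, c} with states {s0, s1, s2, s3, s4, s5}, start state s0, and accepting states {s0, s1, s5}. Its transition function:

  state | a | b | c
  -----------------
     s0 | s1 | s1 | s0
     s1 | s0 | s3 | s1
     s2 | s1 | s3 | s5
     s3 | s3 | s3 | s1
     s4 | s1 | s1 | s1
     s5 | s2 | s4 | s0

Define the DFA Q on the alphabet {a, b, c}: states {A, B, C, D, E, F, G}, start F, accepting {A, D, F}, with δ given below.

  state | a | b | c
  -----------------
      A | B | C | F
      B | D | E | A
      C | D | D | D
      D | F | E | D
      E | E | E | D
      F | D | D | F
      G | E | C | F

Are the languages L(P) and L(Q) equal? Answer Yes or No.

Yes

Exploring the product automaton P × Q from the start pair (s0, F), following both machines on each input symbol, reaches 3 state pairs: (s0, F), (s1, D), (s3, E).
P accepts in {s0, s1, s5} and Q accepts in {A, D, F}. In every reachable pair the two components are either both accepting — (s0, F), (s1, D) — or both non-accepting, so no string is accepted by exactly one of the machines: L(P) \ L(Q) and L(Q) \ L(P) are both empty.
Hence every string is accepted by P iff it is accepted by Q, and the two languages coincide.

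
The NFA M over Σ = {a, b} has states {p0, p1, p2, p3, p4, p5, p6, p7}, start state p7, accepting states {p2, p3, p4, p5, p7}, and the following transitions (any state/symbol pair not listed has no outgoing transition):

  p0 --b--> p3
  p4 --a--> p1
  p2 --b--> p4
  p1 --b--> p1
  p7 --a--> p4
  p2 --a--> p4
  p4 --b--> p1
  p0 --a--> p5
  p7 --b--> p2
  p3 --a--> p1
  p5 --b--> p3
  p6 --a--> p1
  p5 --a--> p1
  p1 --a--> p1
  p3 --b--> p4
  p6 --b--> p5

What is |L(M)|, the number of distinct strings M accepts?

5

The useful subgraph on states {p2, p4, p7} is acyclic, so L(M) is finite; the longest accepting path visits 3 useful states, giving maximum string length 2.
Counting accepting paths from p7 by length: 1 of length 0, 2 of length 1, 2 of length 2. Total 5.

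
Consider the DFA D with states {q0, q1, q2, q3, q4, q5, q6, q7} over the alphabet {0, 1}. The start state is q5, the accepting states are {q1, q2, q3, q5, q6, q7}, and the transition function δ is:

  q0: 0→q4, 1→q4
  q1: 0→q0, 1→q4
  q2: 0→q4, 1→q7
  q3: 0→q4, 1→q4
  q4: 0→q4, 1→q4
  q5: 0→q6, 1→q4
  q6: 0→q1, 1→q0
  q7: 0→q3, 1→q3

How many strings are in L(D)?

The useful subgraph on states {q1, q5, q6} is acyclic, so L(D) is finite; the longest accepting path visits 3 useful states, giving maximum string length 2.
Counting accepting paths from q5 by length: 1 of length 0, 1 of length 1, 1 of length 2. Total 3.

3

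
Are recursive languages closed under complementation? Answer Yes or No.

Yes

Run the decider for L and flip its answer; since the decider halts on every input, this decides the complement.
So the recursive languages are closed under complement.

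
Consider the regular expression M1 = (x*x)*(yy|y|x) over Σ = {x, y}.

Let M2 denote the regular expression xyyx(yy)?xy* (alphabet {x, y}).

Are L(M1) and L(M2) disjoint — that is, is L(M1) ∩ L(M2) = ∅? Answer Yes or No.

Yes

Converting the expression M1 to a DFA (subset construction, then merging equivalent states) gives the minimal DFA with states {r0, r1, r2, r3, r4}, start state r0, accepting states {r1, r2, r4} and transitions r0: x→r1, y→r2; r1: x→r1, y→r2; r2: x→r3, y→r4; r3: x→r3, y→r3; r4: x→r3, y→r3.
Converting the expression M2 to a DFA (subset construction, then merging equivalent states) gives the minimal DFA with states {t0, t1, t2, t3, t4, t5, t6, t7, t8}, start state t0, accepting states {t6} and transitions t0: x→t1, y→t2; t1: x→t2, y→t3; t2: x→t2, y→t2; t3: x→t2, y→t4; t4: x→t5, y→t2; t5: x→t6, y→t7; t6: x→t2, y→t6; t7: x→t2, y→t8; t8: x→t6, y→t2.
Exploring the product automaton M1 × M2 from the start pair (r0, t0), following both machines on each input symbol, reaches 12 state pairs: (r0, t0), (r1, t1), (r2, t2), (r1, t2), (r2, t3), (r3, t2), (r4, t2), (r4, t4), (r3, t5), (r3, t6), (r3, t7), (r3, t8).
M1 accepts in {r1, r2, r4} and M2 accepts in {t6}; no reachable pair has both components accepting, so no string drives both machines to acceptance simultaneously and L(M1) ∩ L(M2) = ∅.
So no string is accepted by both, and the intersection is empty.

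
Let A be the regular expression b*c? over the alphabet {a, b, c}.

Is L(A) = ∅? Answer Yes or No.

The empty string ε matches the expression, so it belongs to L(A).
Since L(A) contains at least one string, it is not empty.

No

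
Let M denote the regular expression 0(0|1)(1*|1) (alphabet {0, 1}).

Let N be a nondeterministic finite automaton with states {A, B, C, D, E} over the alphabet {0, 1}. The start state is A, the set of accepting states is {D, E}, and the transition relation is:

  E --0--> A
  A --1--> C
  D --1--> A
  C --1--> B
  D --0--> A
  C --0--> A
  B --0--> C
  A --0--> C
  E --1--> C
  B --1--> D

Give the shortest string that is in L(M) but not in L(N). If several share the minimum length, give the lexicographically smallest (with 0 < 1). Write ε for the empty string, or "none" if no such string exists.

The string 00 is accepted by M but not by N.
No shorter string lies in the difference, and 00 is the lexicographically first length-2 string in L(M) \ L(N).

00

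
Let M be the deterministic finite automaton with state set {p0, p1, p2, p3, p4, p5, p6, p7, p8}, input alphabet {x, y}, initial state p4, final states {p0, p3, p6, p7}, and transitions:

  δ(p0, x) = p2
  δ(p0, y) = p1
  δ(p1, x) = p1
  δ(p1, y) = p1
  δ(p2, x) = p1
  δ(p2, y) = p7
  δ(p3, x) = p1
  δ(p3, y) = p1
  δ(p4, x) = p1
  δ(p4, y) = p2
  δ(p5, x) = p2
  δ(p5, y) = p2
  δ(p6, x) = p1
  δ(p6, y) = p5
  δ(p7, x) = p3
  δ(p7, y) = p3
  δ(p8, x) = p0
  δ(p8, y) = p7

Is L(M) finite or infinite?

The useful states (reachable from p4 and able to reach an accepting state) are {p2, p3, p4, p7}.
Restricted to these states the transition graph has no cycle, so every accepting path has bounded length and L is finite.

finite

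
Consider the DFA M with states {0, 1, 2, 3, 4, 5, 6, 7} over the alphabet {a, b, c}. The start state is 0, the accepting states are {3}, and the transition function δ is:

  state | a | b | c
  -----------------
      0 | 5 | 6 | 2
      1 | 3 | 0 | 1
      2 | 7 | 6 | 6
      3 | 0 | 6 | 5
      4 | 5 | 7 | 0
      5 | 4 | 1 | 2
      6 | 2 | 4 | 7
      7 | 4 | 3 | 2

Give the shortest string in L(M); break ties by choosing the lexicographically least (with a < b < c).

aba

A breadth-first search from 0 reaches an accepting state first via the path 0 → 5 → 1 → 3 on input aba.
No string of length < 3 is accepted (BFS exhausts all shorter strings without reaching an accepting state), and aba is the lexicographically least accepting string of length 3.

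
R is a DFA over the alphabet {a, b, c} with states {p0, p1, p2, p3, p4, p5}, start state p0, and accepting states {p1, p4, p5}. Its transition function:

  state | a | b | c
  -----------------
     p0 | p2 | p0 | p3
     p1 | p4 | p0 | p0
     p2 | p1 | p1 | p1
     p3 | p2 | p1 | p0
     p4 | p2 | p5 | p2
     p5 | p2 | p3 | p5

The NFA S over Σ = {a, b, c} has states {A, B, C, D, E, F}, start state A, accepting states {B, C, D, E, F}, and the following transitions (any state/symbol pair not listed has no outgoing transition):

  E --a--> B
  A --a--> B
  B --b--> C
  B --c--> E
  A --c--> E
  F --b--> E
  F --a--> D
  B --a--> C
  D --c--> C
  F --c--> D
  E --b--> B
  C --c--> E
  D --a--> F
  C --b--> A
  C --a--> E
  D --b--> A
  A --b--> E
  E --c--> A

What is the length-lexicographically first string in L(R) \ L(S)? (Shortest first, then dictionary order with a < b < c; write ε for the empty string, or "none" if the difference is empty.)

bbab

The string bbab is accepted by R but not by S.
No shorter string lies in the difference, and bbab is the lexicographically first length-4 string in L(R) \ L(S).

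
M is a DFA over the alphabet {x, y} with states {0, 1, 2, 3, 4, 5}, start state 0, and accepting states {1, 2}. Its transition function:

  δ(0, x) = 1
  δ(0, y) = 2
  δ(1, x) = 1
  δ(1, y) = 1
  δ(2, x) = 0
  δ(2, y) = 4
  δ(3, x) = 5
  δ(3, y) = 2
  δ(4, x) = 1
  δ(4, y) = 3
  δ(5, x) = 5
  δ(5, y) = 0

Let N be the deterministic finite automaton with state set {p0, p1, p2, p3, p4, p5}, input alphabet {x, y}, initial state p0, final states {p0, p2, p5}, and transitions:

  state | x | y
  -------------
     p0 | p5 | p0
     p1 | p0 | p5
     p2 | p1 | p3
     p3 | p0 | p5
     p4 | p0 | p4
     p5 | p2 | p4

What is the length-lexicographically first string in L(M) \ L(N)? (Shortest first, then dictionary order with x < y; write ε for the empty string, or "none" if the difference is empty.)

xy

The string xy is accepted by M but not by N.
No shorter string lies in the difference, and xy is the lexicographically first length-2 string in L(M) \ L(N).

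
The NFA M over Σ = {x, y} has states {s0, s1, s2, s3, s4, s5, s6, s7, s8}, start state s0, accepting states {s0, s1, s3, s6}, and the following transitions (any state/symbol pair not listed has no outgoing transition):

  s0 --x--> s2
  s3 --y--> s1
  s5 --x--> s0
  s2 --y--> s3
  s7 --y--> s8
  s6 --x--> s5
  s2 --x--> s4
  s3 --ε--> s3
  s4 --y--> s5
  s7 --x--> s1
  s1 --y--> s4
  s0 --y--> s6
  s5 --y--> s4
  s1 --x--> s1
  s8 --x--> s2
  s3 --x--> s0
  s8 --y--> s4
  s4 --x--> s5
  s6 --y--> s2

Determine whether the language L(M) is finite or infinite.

State s0 is reachable from the start and can reach an accepting state, and it lies on the cycle s0 → s2 → s3 → s0.
Traversing that cycle any number of times yields accepted strings of unbounded length, so the language is infinite.

infinite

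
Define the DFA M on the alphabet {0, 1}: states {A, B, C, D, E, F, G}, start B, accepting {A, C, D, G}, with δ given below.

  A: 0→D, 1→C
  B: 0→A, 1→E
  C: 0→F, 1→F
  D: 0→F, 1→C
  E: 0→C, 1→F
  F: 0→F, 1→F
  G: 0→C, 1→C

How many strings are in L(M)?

5

The useful subgraph on states {A, B, C, D, E} is acyclic, so L(M) is finite; the longest accepting path visits 4 useful states, giving maximum string length 3.
Counting accepting paths from B by length: 1 of length 1, 3 of length 2, 1 of length 3. Total 5.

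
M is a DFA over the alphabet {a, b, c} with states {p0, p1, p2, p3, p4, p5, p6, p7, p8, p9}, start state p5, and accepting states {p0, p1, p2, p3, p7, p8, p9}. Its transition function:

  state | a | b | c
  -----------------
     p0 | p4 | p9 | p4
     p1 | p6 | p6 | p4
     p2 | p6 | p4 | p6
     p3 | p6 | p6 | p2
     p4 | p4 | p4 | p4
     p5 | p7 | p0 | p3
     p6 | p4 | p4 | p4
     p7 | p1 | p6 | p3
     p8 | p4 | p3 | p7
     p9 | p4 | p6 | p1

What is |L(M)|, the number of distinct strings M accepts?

9

The useful subgraph on states {p0, p1, p2, p3, p5, p7, p9} is acyclic, so L(M) is finite; the longest accepting path visits 4 useful states, giving maximum string length 3.
Counting accepting paths from p5 by length: 3 of length 1, 4 of length 2, 2 of length 3. Total 9.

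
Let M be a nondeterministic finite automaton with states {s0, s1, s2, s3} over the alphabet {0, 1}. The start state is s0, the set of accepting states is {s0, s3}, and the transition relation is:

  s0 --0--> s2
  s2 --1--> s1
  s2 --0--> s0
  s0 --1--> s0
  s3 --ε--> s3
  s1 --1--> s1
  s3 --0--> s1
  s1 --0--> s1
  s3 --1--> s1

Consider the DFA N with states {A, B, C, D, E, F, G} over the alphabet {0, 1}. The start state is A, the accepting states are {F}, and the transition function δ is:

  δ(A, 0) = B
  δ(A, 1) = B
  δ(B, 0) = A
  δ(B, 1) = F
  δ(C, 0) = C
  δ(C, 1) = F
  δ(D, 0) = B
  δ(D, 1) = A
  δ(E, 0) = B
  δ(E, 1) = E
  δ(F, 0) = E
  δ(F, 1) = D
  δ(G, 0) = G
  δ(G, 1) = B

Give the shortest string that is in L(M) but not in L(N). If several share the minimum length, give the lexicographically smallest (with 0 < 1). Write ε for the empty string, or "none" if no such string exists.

The empty string ε is accepted by M but not by N.
Since ε is the unique shortest string, it is the required witness.

ε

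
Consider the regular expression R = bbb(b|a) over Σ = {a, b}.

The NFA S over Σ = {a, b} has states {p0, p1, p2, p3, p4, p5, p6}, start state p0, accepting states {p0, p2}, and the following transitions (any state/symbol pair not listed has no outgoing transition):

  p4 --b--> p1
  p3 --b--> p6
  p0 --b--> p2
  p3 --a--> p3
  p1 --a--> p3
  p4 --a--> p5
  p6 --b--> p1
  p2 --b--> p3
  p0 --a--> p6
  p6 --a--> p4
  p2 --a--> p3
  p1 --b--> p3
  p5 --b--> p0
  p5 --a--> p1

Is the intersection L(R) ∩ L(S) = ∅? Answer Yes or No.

Converting the expression R to a DFA (subset construction, then merging equivalent states) gives the minimal DFA with states {r0, r1, r2, r3, r4, r5}, start state r0, accepting states {r5} and transitions r0: a→r1, b→r2; r1: a→r1, b→r1; r2: a→r1, b→r3; r3: a→r1, b→r4; r4: a→r5, b→r5; r5: a→r1, b→r1.
Exploring the product automaton R × S from the start pair (r0, p0), following both machines on each input symbol, reaches 13 state pairs: (r0, p0), (r1, p6), (r2, p2), (r1, p4), (r1, p1), (r1, p3), (r3, p3), (r1, p5), (r4, p6), (r1, p0), (r5, p4), (r5, p1), (r1, p2).
R accepts in {r5} and S accepts in {p0, p2}; no reachable pair has both components accepting, so no string drives both machines to acceptance simultaneously and L(R) ∩ L(S) = ∅.
So no string is accepted by both, and the intersection is empty.

Yes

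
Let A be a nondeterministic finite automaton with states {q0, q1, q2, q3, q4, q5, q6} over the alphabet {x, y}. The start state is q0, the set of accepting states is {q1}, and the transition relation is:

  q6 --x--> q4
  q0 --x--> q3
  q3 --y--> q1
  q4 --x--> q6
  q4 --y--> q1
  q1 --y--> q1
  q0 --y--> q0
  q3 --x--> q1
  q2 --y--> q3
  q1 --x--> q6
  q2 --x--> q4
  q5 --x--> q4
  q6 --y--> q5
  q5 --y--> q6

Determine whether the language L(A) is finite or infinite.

infinite

State q0 is reachable from the start and can reach an accepting state, and it lies on the cycle q0 → q0.
Traversing that cycle any number of times yields accepted strings of unbounded length, so the language is infinite.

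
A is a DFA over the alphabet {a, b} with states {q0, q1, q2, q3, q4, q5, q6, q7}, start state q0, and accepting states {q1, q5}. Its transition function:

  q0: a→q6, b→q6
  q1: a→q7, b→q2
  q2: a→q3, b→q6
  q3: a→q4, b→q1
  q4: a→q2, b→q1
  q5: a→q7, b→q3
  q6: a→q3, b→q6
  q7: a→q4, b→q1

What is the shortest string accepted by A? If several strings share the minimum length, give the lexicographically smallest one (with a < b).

aab

A breadth-first search from q0 reaches an accepting state first via the path q0 → q6 → q3 → q1 on input aab.
No string of length < 3 is accepted (BFS exhausts all shorter strings without reaching an accepting state), and aab is the lexicographically least accepting string of length 3.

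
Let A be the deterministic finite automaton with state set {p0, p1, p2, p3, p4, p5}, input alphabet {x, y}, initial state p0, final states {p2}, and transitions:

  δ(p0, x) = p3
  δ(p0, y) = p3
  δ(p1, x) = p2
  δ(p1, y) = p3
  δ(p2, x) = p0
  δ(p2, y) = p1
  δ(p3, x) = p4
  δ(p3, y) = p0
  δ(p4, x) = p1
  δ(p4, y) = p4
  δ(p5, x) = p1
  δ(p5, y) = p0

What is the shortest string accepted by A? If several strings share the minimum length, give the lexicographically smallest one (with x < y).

xxxx

A breadth-first search from p0 reaches an accepting state first via the path p0 → p3 → p4 → p1 → p2 on input xxxx.
No string of length < 4 is accepted (BFS exhausts all shorter strings without reaching an accepting state), and xxxx is the lexicographically least accepting string of length 4.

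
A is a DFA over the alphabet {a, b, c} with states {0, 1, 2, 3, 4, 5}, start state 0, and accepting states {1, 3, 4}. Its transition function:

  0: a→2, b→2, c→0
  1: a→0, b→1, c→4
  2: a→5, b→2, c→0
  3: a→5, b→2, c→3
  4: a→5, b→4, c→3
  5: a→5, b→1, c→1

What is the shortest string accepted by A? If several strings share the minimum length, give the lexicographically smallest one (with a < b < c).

aab

A breadth-first search from 0 reaches an accepting state first via the path 0 → 2 → 5 → 1 on input aab.
No string of length < 3 is accepted (BFS exhausts all shorter strings without reaching an accepting state), and aab is the lexicographically least accepting string of length 3.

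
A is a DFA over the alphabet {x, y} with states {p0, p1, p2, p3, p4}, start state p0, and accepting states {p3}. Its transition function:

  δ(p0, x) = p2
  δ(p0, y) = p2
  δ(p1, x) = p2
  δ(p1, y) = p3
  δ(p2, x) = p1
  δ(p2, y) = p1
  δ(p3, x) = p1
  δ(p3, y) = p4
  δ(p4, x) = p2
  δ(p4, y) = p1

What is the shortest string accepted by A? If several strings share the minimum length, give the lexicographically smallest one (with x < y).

A breadth-first search from p0 reaches an accepting state first via the path p0 → p2 → p1 → p3 on input xxy.
No string of length < 3 is accepted (BFS exhausts all shorter strings without reaching an accepting state), and xxy is the lexicographically least accepting string of length 3.

xxy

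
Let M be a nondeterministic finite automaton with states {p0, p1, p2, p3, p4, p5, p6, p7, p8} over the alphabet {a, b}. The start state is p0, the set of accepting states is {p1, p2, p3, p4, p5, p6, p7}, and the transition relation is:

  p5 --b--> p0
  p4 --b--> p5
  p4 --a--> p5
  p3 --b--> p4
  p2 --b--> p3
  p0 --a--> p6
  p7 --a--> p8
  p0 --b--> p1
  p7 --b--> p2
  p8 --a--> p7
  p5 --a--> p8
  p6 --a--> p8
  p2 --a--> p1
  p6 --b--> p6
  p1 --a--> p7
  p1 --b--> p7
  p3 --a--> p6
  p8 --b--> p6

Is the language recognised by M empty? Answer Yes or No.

No

The string a is accepted: the run p0 → p6 ends in the accepting state p6.
Since at least one string is accepted, L(M) is not empty.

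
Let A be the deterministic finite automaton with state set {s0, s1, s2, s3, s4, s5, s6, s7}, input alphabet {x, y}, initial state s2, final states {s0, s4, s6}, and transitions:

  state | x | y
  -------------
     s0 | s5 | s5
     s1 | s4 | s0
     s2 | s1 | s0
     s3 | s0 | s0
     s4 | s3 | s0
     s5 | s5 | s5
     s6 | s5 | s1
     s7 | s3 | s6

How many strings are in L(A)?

6

The useful subgraph on states {s0, s1, s2, s3, s4} is acyclic, so L(A) is finite; the longest accepting path visits 5 useful states, giving maximum string length 4.
Counting accepting paths from s2 by length: 1 of length 1, 2 of length 2, 1 of length 3, 2 of length 4. Total 6.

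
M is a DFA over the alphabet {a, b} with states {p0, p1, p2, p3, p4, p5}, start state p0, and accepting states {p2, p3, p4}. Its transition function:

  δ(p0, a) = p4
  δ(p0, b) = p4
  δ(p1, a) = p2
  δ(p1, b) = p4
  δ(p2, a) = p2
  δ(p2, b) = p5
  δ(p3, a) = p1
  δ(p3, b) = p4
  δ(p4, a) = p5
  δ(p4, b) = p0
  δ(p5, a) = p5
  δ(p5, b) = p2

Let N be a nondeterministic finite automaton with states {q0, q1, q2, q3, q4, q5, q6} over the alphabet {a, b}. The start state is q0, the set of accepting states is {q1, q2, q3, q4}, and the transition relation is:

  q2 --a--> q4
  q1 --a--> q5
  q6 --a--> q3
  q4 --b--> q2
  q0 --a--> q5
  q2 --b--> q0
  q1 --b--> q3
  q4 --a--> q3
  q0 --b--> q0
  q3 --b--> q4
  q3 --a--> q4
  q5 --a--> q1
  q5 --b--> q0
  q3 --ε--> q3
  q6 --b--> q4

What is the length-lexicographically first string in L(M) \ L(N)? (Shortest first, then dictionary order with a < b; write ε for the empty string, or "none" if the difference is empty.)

The string a is accepted by M but not by N.
No shorter string lies in the difference, and a is the lexicographically first length-1 string in L(M) \ L(N).

a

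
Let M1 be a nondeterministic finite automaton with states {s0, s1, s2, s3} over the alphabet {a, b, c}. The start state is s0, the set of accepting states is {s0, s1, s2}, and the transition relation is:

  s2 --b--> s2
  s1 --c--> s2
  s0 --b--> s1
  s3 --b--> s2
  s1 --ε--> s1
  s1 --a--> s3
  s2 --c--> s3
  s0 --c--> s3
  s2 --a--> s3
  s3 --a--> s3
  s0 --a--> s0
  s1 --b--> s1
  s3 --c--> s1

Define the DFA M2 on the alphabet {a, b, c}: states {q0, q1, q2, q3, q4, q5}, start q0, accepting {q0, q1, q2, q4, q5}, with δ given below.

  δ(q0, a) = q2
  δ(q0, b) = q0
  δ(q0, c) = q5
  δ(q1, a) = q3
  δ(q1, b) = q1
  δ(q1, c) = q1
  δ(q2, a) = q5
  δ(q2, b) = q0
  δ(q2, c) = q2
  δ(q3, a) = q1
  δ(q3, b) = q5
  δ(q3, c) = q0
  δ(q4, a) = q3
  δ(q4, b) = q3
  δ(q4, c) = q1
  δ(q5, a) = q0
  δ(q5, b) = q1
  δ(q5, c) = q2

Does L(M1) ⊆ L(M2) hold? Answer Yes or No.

Exploring the product automaton M1 × M2 from the start pair (s0, q0), following both machines on each input symbol, reaches 16 state pairs: (s0, q0), (s0, q2), (s1, q0), (s3, q5), (s0, q5), (s3, q2), (s2, q5), (s3, q0), (s2, q1), (s1, q2), (s1, q1), (s2, q0), (s1, q5), (s3, q3), (s3, q1), (s2, q2).
M1 accepts in {s0, s1, s2} and M2 accepts in {q0, q1, q2, q4, q5}. The reachable pairs whose M1-component is accepting are (s0, q0), (s0, q2), (s1, q0), (s0, q5), (s2, q5), (s2, q1), (s1, q2), (s1, q1), (s2, q0), (s1, q5), (s2, q2); in each of them the M2-component is accepting too, so the product for L(M1) \ L(M2) (M1-component accepting, M2-component rejecting) has no reachable accepting pair and the difference is empty.
Hence every string in L(M1) is also in L(M2).

Yes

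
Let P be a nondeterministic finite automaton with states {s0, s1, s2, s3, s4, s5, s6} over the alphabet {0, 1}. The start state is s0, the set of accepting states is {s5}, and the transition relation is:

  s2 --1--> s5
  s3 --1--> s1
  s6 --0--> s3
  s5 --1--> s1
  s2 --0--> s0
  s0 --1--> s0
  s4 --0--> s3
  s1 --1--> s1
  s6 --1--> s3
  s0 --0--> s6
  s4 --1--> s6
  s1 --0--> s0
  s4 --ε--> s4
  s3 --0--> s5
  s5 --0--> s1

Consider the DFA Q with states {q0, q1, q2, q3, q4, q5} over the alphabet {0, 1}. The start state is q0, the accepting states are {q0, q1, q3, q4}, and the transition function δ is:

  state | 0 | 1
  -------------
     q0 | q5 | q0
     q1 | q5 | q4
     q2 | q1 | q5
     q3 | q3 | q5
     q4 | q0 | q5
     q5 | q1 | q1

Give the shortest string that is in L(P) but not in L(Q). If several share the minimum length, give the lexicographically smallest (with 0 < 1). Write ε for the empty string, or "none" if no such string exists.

The string 000 is accepted by P but not by Q.
No shorter string lies in the difference, and 000 is the lexicographically first length-3 string in L(P) \ L(Q).

000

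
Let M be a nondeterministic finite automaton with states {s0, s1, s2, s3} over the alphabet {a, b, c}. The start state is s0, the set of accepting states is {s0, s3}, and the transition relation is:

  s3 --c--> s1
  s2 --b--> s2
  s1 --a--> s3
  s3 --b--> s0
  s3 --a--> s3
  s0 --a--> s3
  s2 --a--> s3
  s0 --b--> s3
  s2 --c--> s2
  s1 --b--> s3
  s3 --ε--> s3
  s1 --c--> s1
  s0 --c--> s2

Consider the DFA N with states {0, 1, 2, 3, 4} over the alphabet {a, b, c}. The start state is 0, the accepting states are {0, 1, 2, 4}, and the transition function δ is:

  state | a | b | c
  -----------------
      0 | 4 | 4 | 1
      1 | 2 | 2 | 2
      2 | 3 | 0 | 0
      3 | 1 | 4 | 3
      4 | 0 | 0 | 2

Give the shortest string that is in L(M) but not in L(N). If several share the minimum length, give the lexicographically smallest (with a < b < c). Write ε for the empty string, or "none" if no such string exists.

aca

The string aca is accepted by M but not by N.
No shorter string lies in the difference, and aca is the lexicographically first length-3 string in L(M) \ L(N).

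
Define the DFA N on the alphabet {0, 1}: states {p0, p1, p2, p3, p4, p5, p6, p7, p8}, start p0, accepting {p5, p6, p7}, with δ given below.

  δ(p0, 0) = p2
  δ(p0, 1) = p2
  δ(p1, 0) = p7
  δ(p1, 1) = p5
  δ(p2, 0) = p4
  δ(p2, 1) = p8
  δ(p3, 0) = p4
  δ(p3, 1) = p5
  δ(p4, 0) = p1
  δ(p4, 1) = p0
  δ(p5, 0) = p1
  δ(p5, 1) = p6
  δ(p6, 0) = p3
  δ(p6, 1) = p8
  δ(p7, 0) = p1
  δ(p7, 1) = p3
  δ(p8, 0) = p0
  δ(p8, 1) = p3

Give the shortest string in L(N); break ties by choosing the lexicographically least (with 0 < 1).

0000

A breadth-first search from p0 reaches an accepting state first via the path p0 → p2 → p4 → p1 → p7 on input 0000.
No string of length < 4 is accepted (BFS exhausts all shorter strings without reaching an accepting state), and 0000 is the lexicographically least accepting string of length 4.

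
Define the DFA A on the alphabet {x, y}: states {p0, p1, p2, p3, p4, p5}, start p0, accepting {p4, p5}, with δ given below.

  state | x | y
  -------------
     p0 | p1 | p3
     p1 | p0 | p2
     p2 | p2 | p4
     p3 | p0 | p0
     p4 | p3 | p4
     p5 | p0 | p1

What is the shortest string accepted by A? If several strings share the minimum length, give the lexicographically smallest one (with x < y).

xyy

A breadth-first search from p0 reaches an accepting state first via the path p0 → p1 → p2 → p4 on input xyy.
No string of length < 3 is accepted (BFS exhausts all shorter strings without reaching an accepting state), and xyy is the lexicographically least accepting string of length 3.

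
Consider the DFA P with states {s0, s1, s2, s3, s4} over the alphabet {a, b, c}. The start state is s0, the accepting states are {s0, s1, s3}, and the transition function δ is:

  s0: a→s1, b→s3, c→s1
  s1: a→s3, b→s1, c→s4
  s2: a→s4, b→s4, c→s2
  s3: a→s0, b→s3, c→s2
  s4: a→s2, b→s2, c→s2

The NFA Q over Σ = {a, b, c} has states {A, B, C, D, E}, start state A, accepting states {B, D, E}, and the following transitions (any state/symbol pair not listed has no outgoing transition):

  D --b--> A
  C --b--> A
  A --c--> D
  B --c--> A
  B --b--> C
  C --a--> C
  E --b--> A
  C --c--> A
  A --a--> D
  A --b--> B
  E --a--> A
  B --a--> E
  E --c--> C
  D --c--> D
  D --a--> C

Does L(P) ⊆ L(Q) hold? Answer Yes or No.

No

The empty string ε is in L(P) but not in L(Q).
So L(P) ⊄ L(Q).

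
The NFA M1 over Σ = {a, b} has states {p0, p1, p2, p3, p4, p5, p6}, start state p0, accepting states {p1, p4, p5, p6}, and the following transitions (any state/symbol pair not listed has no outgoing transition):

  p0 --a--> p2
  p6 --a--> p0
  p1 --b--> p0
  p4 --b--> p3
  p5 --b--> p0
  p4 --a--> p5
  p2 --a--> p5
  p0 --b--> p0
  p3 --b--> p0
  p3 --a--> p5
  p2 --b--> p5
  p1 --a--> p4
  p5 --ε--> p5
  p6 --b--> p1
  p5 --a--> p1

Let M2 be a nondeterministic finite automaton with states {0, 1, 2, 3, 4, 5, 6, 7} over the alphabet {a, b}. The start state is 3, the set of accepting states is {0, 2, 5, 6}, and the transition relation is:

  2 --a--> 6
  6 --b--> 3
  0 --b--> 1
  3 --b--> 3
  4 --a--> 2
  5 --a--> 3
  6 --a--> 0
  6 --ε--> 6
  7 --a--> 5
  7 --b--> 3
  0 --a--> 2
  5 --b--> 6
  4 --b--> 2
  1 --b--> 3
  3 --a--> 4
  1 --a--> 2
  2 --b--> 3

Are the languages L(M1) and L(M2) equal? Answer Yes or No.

Yes

Exploring the product automaton M1 × M2 from the start pair (p0, 3), following both machines on each input symbol, reaches 6 state pairs: (p0, 3), (p2, 4), (p5, 2), (p1, 6), (p4, 0), (p3, 1).
M1 accepts in {p1, p4, p5, p6} and M2 accepts in {0, 2, 5, 6}. In every reachable pair the two components are either both accepting — (p5, 2), (p1, 6), (p4, 0) — or both non-accepting, so no string is accepted by exactly one of the machines: L(M1) \ L(M2) and L(M2) \ L(M1) are both empty.
Hence every string is accepted by M1 iff it is accepted by M2, and the two languages coincide.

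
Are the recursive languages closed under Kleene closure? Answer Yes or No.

Yes

For an input w of length n, decide by dynamic programming over positions 0..n whether w factors into blocks from L, calling the decider for L on each of the O(n²) substrings; every call halts, so this decides L*.
So the recursive languages are closed under Kleene star.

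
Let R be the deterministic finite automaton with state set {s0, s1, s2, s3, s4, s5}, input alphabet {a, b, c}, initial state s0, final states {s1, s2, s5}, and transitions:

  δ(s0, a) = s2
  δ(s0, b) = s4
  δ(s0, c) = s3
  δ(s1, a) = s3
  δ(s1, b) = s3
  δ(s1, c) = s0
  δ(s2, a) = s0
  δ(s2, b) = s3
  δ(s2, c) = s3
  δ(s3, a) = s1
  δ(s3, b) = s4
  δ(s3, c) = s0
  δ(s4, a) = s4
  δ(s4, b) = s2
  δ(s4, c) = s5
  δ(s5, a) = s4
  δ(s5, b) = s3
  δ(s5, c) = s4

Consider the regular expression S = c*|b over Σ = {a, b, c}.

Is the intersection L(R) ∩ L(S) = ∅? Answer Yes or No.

Yes

Converting the expression S to a DFA (subset construction, then merging equivalent states) gives the minimal DFA with states {r0, r1, r2, r3}, start state r0, accepting states {r0, r2, r3} and transitions r0: a→r1, b→r2, c→r3; r1: a→r1, b→r1, c→r1; r2: a→r1, b→r1, c→r1; r3: a→r1, b→r1, c→r3.
Exploring the product automaton R × S from the start pair (s0, r0), following both machines on each input symbol, reaches 10 state pairs: (s0, r0), (s2, r1), (s4, r2), (s3, r3), (s0, r1), (s3, r1), (s4, r1), (s5, r1), (s1, r1), (s0, r3).
R accepts in {s1, s2, s5} and S accepts in {r0, r2, r3}; no reachable pair has both components accepting, so no string drives both machines to acceptance simultaneously and L(R) ∩ L(S) = ∅.
So no string is accepted by both, and the intersection is empty.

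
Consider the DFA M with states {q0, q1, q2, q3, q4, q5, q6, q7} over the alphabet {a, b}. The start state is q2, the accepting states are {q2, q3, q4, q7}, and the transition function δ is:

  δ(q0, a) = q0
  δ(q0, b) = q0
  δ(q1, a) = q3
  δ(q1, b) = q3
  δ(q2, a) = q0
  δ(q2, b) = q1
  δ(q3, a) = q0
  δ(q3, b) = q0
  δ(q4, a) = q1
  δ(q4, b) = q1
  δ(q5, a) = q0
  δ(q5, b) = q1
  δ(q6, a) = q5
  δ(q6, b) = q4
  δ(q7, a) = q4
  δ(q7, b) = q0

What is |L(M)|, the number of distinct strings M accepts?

The useful subgraph on states {q1, q2, q3} is acyclic, so L(M) is finite; the longest accepting path visits 3 useful states, giving maximum string length 2.
Counting accepting paths from q2 by length: 1 of length 0, 2 of length 2. Total 3.

3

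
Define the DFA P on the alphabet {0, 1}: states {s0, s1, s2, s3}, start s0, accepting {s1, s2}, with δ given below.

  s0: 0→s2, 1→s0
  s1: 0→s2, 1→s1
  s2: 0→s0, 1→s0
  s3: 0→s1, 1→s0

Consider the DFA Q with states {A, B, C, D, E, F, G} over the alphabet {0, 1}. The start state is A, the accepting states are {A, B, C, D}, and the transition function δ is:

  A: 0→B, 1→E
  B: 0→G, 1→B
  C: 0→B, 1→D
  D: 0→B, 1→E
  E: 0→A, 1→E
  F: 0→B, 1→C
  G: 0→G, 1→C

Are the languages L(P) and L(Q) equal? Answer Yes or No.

The string 000 is accepted by P but rejected by Q.
So L(P) ≠ L(Q).

No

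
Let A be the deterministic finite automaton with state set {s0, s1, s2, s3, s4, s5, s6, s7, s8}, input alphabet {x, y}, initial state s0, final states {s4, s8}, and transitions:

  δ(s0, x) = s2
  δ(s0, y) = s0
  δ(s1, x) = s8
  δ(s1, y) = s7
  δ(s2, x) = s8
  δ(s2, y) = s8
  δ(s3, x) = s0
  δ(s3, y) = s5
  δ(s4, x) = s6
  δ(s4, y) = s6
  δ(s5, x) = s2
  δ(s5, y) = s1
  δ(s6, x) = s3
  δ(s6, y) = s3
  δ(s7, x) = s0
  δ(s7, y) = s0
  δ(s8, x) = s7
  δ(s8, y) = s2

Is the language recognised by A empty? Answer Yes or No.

No

The string xx is accepted: the run s0 → s2 → s8 ends in the accepting state s8.
Since at least one string is accepted, L(A) is not empty.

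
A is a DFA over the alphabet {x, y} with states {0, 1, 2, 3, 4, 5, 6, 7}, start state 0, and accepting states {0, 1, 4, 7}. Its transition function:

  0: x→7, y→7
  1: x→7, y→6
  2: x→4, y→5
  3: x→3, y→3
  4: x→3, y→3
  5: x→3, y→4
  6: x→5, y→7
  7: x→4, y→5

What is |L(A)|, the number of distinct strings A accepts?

The useful subgraph on states {0, 4, 5, 7} is acyclic, so L(A) is finite; the longest accepting path visits 4 useful states, giving maximum string length 3.
Counting accepting paths from 0 by length: 1 of length 0, 2 of length 1, 2 of length 2, 2 of length 3. Total 7.

7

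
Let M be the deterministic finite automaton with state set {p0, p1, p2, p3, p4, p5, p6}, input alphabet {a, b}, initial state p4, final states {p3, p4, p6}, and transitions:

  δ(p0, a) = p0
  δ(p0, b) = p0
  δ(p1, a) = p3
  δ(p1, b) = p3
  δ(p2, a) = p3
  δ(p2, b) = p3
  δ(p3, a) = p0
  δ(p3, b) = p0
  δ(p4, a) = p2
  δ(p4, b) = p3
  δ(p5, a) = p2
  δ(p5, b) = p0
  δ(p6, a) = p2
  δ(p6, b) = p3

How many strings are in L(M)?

4

The useful subgraph on states {p2, p3, p4} is acyclic, so L(M) is finite; the longest accepting path visits 3 useful states, giving maximum string length 2.
Counting accepting paths from p4 by length: 1 of length 0, 1 of length 1, 2 of length 2. Total 4.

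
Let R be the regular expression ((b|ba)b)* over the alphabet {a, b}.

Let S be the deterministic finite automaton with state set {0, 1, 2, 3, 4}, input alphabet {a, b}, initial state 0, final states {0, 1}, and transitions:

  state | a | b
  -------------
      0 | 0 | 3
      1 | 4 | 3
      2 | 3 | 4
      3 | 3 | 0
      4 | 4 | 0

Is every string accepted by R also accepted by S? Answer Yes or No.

Yes

Converting the expression R to a DFA (subset construction, then merging equivalent states) gives the minimal DFA with states {r0, r1, r2, r3}, start state r0, accepting states {r0} and transitions r0: a→r1, b→r2; r1: a→r1, b→r1; r2: a→r3, b→r0; r3: a→r1, b→r0.
Exploring the product automaton R × S from the start pair (r0, 0), following both machines on each input symbol, reaches 5 state pairs: (r0, 0), (r1, 0), (r2, 3), (r1, 3), (r3, 3).
R accepts in {r0} and S accepts in {0, 1}. The reachable pairs whose R-component is accepting are (r0, 0); in each of them the S-component is accepting too, so the product for L(R) \ L(S) (R-component accepting, S-component rejecting) has no reachable accepting pair and the difference is empty.
Hence every string in L(R) is also in L(S).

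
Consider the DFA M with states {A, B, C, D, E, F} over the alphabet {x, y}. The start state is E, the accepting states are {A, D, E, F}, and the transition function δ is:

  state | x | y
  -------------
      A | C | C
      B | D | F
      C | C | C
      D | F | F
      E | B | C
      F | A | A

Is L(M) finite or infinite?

finite

The useful states (reachable from E and able to reach an accepting state) are {A, B, D, E, F}.
Restricted to these states the transition graph has no cycle, so every accepting path has bounded length and L is finite.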